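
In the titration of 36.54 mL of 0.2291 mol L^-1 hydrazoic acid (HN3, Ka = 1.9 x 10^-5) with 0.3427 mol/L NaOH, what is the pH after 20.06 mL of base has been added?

Initial n(HN3) = 0.2291 x 0.03654 = 0.008371 mol.
n(NaOH) added = 0.3427 x 0.02006 = 0.006875 mol, converting that many moles of HN3 to N3-.
Remaining n(HN3) = 0.001497 mol; n(N3-) = 0.006875 mol.
By Henderson-Hasselbalch, pH = pKa + log([A^-]/[HA]) = 4.72 + log(0.006875/0.001497) = 4.72 + (+0.66) = 5.38.

5.38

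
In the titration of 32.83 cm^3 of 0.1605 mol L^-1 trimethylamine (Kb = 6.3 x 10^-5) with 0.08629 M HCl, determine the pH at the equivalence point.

n((CH3)3N) = 0.1605 x 0.03283 = 0.005269 mol; V(HCl) at equivalence = 0.005269/0.08629 = 0.06106 L.
At equivalence the base is fully converted to (CH3)3NH+; total volume = 0.09389 L, so [(CH3)3NH+] = 0.005269/0.09389 = 0.05612 M.
Ka((CH3)3NH+) = Kw/Kb = 1.0e-14 / 6.3 x 10^-5 = 1.59e-10.
[H^+] = sqrt(Ka x [(CH3)3NH+]) = sqrt(1.59e-10 x 0.05612) = 2.98e-6 M.
pH = -log(2.98e-6) = 5.53.

5.53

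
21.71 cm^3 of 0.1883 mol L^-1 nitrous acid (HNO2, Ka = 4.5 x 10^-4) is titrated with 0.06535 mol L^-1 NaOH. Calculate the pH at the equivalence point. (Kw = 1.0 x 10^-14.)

8.02

n(HNO2) = 0.1883 x 0.02171 = 0.004088 mol; V(NaOH) at equivalence = 0.004088/0.06535 = 0.06256 L.
At equivalence all the acid is converted to NO2-; total volume = 0.02171 + 0.06256 = 0.08427 L, so [NO2-] = 0.004088/0.08427 = 0.04851 M.
Kb = Kw/Ka = 1.0e-14 / 4.5 x 10^-4 = 2.22e-11.
[OH^-] = sqrt(Kb x [NO2-]) = sqrt(2.22e-11 x 0.04851) = 1.04e-6 M.
pOH = 5.98, so pH = 14.00 - 5.98 = 8.02.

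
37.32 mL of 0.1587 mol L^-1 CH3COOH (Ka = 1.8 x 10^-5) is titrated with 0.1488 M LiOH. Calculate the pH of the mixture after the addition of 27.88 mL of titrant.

5.11

Initial n(CH3COOH) = 0.1587 x 0.03732 = 0.005923 mol.
n(LiOH) added = 0.1488 x 0.02788 = 0.004149 mol, converting that many moles of CH3COOH to CH3COO-.
Remaining n(CH3COOH) = 0.001774 mol; n(CH3COO-) = 0.004149 mol.
By Henderson-Hasselbalch, pH = pKa + log([A^-]/[HA]) = 4.74 + log(0.004149/0.001774) = 4.74 + (+0.37) = 5.11.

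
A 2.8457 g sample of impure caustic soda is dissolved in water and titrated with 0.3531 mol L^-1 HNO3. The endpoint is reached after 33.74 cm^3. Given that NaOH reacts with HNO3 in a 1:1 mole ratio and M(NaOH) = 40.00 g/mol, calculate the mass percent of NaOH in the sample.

n(HNO3) = 0.3531 x 0.03374 = 0.01191 mol.
n(NaOH) = 0.01191 / 1 = 0.01191 mol.
mass of NaOH = 0.01191 x 40.00 = 0.4765 g.
% purity = 0.4765 / 2.8457 x 100 = 16.7%.

16.7%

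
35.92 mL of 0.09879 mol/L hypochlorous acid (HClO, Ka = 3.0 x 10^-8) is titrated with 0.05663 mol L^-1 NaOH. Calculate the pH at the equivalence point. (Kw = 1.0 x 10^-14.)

n(HClO) = 0.09879 x 0.03592 = 0.003549 mol; V(NaOH) at equivalence = 0.003549/0.05663 = 0.06266 L.
At equivalence all the acid is converted to ClO-; total volume = 0.03592 + 0.06266 = 0.09858 L, so [ClO-] = 0.003549/0.09858 = 0.03600 M.
Kb = Kw/Ka = 1.0e-14 / 3.0 x 10^-8 = 3.33e-7.
[OH^-] = sqrt(Kb x [ClO-]) = sqrt(3.33e-7 x 0.03600) = 0.000110 M.
pOH = 3.96, so pH = 14.00 - 3.96 = 10.04.

10.04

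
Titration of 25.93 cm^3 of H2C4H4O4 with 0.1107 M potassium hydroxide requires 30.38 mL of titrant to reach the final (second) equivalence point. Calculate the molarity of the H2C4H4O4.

n(KOH) = 0.1107 x 0.03038 = 0.003363 mol.
At the final (second) equivalence point, 2 mol OH^- react per mol H2C4H4O4, so n(H2C4H4O4) = 0.003363 / 2 = 0.001682 mol.
[H2C4H4O4] = 0.001682 / 0.02593 L = 0.0648 M.

0.0648 M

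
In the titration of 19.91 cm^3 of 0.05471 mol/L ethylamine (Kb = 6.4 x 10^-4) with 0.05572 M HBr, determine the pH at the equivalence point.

n(C2H5NH2) = 0.05471 x 0.01991 = 0.001089 mol; V(HBr) at equivalence = 0.001089/0.05572 = 0.01955 L.
At equivalence the base is fully converted to C2H5NH3+; total volume = 0.03946 L, so [C2H5NH3+] = 0.001089/0.03946 = 0.02761 M.
Ka(C2H5NH3+) = Kw/Kb = 1.0e-14 / 6.4 x 10^-4 = 1.56e-11.
[H^+] = sqrt(Ka x [C2H5NH3+]) = sqrt(1.56e-11 x 0.02761) = 6.57e-7 M.
pH = -log(6.57e-7) = 6.18.

6.18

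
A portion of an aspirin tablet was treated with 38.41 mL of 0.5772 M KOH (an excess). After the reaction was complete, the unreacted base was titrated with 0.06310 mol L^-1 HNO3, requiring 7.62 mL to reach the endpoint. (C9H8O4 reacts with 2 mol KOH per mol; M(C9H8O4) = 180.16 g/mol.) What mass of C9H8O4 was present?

1.95 g

Total n(KOH) added = 0.5772 x 0.03841 = 0.02217 mol.
n(HNO3) used = 0.06310 x 0.007620 = 0.0004808 mol, which equals the excess n(KOH).
So n(KOH) consumed by the sample = 0.02217 - 0.0004808 = 0.02169 mol.
n(C9H8O4) = 0.02169 / 2 = 0.01084 mol.
mass = 0.01084 mol x 180.16 g/mol = 1.95 g.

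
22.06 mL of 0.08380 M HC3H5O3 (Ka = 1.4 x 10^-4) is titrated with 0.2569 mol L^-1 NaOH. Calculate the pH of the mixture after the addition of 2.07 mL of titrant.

3.46

Initial n(HC3H5O3) = 0.08380 x 0.02206 = 0.001849 mol.
n(NaOH) added = 0.2569 x 0.002070 = 0.0005318 mol, converting that many moles of HC3H5O3 to C3H5O3-.
Remaining n(HC3H5O3) = 0.001317 mol; n(C3H5O3-) = 0.0005318 mol.
By Henderson-Hasselbalch, pH = pKa + log([A^-]/[HA]) = 3.85 + log(0.0005318/0.001317) = 3.85 + (-0.39) = 3.46.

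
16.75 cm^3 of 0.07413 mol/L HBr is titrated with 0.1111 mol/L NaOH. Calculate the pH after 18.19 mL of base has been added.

n(acid) = 0.07413 x 0.01675 = 0.001242 mol; n(NaOH) added = 0.1111 x 0.01819 = 0.002021 mol.
Base is in excess by 0.002021 - 0.001242 = 0.0007792 mol in a total volume of 0.03494 L.
[OH^-] = 0.0007792/0.03494 = 0.02230 M, so pOH = 1.65 and pH = 14.00 - 1.65 = 12.35.

12.35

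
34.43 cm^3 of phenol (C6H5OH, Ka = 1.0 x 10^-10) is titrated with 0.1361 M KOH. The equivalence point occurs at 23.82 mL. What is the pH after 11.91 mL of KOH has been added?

11.91 mL is exactly half the equivalence volume (23.82/2), i.e. the half-equivalence point.
There, n(HA) = n(A^-), so pH = pKa = -log(1.0 x 10^-10) = 10.00.

10.00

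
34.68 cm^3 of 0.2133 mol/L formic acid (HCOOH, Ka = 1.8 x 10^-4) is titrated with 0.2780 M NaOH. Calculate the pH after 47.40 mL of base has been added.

n(acid) = 0.2133 x 0.03468 = 0.007397 mol; n(NaOH) added = 0.2780 x 0.04740 = 0.01318 mol.
Base is in excess by 0.01318 - 0.007397 = 0.005780 mol in a total volume of 0.08208 L.
[OH^-] = 0.005780/0.08208 = 0.07042 M, so pOH = 1.15 and pH = 14.00 - 1.15 = 12.85.

12.85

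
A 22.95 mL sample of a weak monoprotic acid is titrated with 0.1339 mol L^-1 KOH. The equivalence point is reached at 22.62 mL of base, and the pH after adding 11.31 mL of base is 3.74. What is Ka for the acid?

11.31 mL is half of the equivalence volume, so this is the half-equivalence point where [HA] = [A^-].
At half-equivalence pH = pKa, so pKa = 3.74.
Ka = 10^(-3.74) = 1.8 x 10^-4.

1.8 x 10^-4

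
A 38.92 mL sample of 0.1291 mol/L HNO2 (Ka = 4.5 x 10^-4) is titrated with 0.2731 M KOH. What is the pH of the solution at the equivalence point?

8.14

n(HNO2) = 0.1291 x 0.03892 = 0.005025 mol; V(KOH) at equivalence = 0.005025/0.2731 = 0.01840 L.
At equivalence all the acid is converted to NO2-; total volume = 0.03892 + 0.01840 = 0.05732 L, so [NO2-] = 0.005025/0.05732 = 0.08766 M.
Kb = Kw/Ka = 1.0e-14 / 4.5 x 10^-4 = 2.22e-11.
[OH^-] = sqrt(Kb x [NO2-]) = sqrt(2.22e-11 x 0.08766) = 1.40e-6 M.
pOH = 5.86, so pH = 14.00 - 5.86 = 8.14.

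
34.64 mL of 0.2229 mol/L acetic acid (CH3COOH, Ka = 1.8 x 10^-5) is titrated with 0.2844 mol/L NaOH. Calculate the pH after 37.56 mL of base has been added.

n(acid) = 0.2229 x 0.03464 = 0.007721 mol; n(NaOH) added = 0.2844 x 0.03756 = 0.01068 mol.
Base is in excess by 0.01068 - 0.007721 = 0.002961 mol in a total volume of 0.07220 L.
[OH^-] = 0.002961/0.07220 = 0.04101 M, so pOH = 1.39 and pH = 14.00 - 1.39 = 12.61.

12.61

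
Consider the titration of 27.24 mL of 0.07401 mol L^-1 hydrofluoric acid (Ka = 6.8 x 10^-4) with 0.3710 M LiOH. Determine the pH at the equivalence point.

7.98

n(HF) = 0.07401 x 0.02724 = 0.002016 mol; V(LiOH) at equivalence = 0.002016/0.3710 = 0.005434 L.
At equivalence all the acid is converted to F-; total volume = 0.02724 + 0.005434 = 0.03267 L, so [F-] = 0.002016/0.03267 = 0.06170 M.
Kb = Kw/Ka = 1.0e-14 / 6.8 x 10^-4 = 1.47e-11.
[OH^-] = sqrt(Kb x [F-]) = sqrt(1.47e-11 x 0.06170) = 9.53e-7 M.
pOH = 6.02, so pH = 14.00 - 6.02 = 7.98.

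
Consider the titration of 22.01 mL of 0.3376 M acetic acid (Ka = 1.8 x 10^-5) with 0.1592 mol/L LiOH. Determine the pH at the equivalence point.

8.89

n(CH3COOH) = 0.3376 x 0.02201 = 0.007431 mol; V(LiOH) at equivalence = 0.007431/0.1592 = 0.04667 L.
At equivalence all the acid is converted to CH3COO-; total volume = 0.02201 + 0.04667 = 0.06868 L, so [CH3COO-] = 0.007431/0.06868 = 0.1082 M.
Kb = Kw/Ka = 1.0e-14 / 1.8 x 10^-5 = 5.56e-10.
[OH^-] = sqrt(Kb x [CH3COO-]) = sqrt(5.56e-10 x 0.1082) = 7.75e-6 M.
pOH = 5.11, so pH = 14.00 - 5.11 = 8.89.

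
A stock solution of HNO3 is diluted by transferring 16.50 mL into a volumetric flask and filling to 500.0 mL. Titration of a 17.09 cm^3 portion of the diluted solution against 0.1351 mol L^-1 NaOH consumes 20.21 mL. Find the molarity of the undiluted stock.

4.84 M

n(NaOH) = 0.1351 x 0.02021 = 0.002730 mol.
n(HNO3) in the aliquot = 0.002730 mol.
[diluted HNO3] = 0.002730 / 0.01709 = 0.1598 M.
Dilution factor = 500.0/16.50 = 30.30, so [stock] = 0.1598 x 30.30 = 4.84 M.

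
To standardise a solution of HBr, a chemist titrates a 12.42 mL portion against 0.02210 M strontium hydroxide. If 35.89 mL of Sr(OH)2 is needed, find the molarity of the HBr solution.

0.128 M

n(Sr(OH)2) delivered = 0.02210 x 0.03589 = 0.0007932 mol.
The reaction is 2 HBr + 1 Sr(OH)2, so n(HBr) = 0.0007932 x 2/1 = 0.001586 mol.
[HBr] = 0.001586 mol / 0.01242 L = 0.128 M.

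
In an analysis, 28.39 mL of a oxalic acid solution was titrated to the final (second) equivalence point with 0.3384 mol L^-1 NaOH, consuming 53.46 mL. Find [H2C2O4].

0.319 M

n(NaOH) = 0.3384 x 0.05346 = 0.01809 mol.
At the final (second) equivalence point, 2 mol OH^- react per mol H2C2O4, so n(H2C2O4) = 0.01809 / 2 = 0.009045 mol.
[H2C2O4] = 0.009045 / 0.02839 L = 0.319 M.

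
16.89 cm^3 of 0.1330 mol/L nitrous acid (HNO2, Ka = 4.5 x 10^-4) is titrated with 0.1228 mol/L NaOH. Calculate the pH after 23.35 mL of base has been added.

n(acid) = 0.1330 x 0.01689 = 0.002246 mol; n(NaOH) added = 0.1228 x 0.02335 = 0.002867 mol.
Base is in excess by 0.002867 - 0.002246 = 0.0006210 mol in a total volume of 0.04024 L.
[OH^-] = 0.0006210/0.04024 = 0.01543 M, so pOH = 1.81 and pH = 14.00 - 1.81 = 12.19.

12.19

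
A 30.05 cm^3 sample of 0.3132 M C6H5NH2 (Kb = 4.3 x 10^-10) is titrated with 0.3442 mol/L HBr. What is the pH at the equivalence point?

n(C6H5NH2) = 0.3132 x 0.03005 = 0.009412 mol; V(HBr) at equivalence = 0.009412/0.3442 = 0.02734 L.
At equivalence the base is fully converted to C6H5NH3+; total volume = 0.05739 L, so [C6H5NH3+] = 0.009412/0.05739 = 0.1640 M.
Ka(C6H5NH3+) = Kw/Kb = 1.0e-14 / 4.3 x 10^-10 = 2.33e-5.
[H^+] = sqrt(Ka x [C6H5NH3+]) = sqrt(2.33e-5 x 0.1640) = 0.00195 M.
pH = -log(0.00195) = 2.71.

2.71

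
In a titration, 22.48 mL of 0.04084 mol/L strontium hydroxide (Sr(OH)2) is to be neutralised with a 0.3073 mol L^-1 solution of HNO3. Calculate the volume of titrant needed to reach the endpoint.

5.98 mL

n(Sr(OH)2) = 0.04084 mol/L x 0.02248 L = 0.0009181 mol.
The neutralisation is 1 Sr(OH)2 : 2 HNO3, so n(HNO3) = 0.0009181 x 2/1 = 0.001836 mol.
V(HNO3) = 0.001836 / 0.3073 = 0.005975 L = 5.98 mL.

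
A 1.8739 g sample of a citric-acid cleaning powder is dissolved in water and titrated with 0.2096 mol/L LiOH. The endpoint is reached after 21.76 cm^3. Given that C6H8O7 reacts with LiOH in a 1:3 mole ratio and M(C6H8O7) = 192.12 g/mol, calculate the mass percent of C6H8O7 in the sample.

n(LiOH) = 0.2096 x 0.02176 = 0.004561 mol.
n(C6H8O7) = 0.004561 / 3 = 0.001520 mol.
mass of C6H8O7 = 0.001520 x 192.12 = 0.2921 g.
% purity = 0.2921 / 1.8739 x 100 = 15.6%.

15.6%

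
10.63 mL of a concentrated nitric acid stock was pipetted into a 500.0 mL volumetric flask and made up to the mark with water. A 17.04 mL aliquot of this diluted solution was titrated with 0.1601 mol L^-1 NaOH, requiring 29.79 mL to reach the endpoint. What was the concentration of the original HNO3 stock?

n(NaOH) = 0.1601 x 0.02979 = 0.004769 mol.
n(HNO3) in the aliquot = 0.004769 mol.
[diluted HNO3] = 0.004769 / 0.01704 = 0.2799 M.
Dilution factor = 500.0/10.63 = 47.04, so [stock] = 0.2799 x 47.04 = 13.2 M.

13.2 M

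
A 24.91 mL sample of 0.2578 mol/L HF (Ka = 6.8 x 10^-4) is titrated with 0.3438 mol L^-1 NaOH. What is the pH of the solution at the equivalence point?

8.17

n(HF) = 0.2578 x 0.02491 = 0.006422 mol; V(NaOH) at equivalence = 0.006422/0.3438 = 0.01868 L.
At equivalence all the acid is converted to F-; total volume = 0.02491 + 0.01868 = 0.04359 L, so [F-] = 0.006422/0.04359 = 0.1473 M.
Kb = Kw/Ka = 1.0e-14 / 6.8 x 10^-4 = 1.47e-11.
[OH^-] = sqrt(Kb x [F-]) = sqrt(1.47e-11 x 0.1473) = 1.47e-6 M.
pOH = 5.83, so pH = 14.00 - 5.83 = 8.17.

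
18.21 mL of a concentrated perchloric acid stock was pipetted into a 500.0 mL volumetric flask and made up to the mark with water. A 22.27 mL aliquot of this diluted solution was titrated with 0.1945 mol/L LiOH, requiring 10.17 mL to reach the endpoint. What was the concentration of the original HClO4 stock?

2.44 M

n(LiOH) = 0.1945 x 0.01017 = 0.001978 mol.
n(HClO4) in the aliquot = 0.001978 mol.
[diluted HClO4] = 0.001978 / 0.02227 = 0.08882 M.
Dilution factor = 500.0/18.21 = 27.46, so [stock] = 0.08882 x 27.46 = 2.44 M.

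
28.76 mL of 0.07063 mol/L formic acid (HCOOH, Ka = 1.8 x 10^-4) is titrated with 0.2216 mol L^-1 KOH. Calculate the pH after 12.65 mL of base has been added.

12.27

n(acid) = 0.07063 x 0.02876 = 0.002031 mol; n(KOH) added = 0.2216 x 0.01265 = 0.002803 mol.
Base is in excess by 0.002803 - 0.002031 = 0.0007719 mol in a total volume of 0.04141 L.
[OH^-] = 0.0007719/0.04141 = 0.01864 M, so pOH = 1.73 and pH = 14.00 - 1.73 = 12.27.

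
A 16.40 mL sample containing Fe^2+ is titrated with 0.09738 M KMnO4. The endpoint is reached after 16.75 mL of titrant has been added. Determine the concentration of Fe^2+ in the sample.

n(KMnO4) = 0.09738 x 0.01675 = 0.001631 mol.
From the balanced equation, 1 mol KMnO4 reacts with 5 mol Fe^2+, so n(Fe^2+) = 0.001631 x 5/1 = 0.008156 mol.
[Fe^2+] = 0.008156 / 0.01640 L = 0.497 M.

0.497 M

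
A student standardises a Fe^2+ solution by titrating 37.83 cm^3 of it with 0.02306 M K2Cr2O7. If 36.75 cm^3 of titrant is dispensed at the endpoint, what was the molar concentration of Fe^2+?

n(K2Cr2O7) = 0.02306 x 0.03675 = 0.0008475 mol.
From the balanced equation, 1 mol K2Cr2O7 reacts with 6 mol Fe^2+, so n(Fe^2+) = 0.0008475 x 6/1 = 0.005085 mol.
[Fe^2+] = 0.005085 / 0.03783 L = 0.134 M.

0.134 M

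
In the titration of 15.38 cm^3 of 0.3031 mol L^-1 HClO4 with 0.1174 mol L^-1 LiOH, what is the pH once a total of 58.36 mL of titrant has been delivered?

n(acid) = 0.3031 x 0.01538 = 0.004662 mol; n(LiOH) added = 0.1174 x 0.05836 = 0.006851 mol.
Base is in excess by 0.006851 - 0.004662 = 0.002190 mol in a total volume of 0.07374 L.
[OH^-] = 0.002190/0.07374 = 0.02970 M, so pOH = 1.53 and pH = 14.00 - 1.53 = 12.47.

12.47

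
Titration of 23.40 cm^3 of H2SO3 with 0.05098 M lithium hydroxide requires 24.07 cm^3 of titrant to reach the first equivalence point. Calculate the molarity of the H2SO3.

0.0524 M

n(LiOH) = 0.05098 x 0.02407 = 0.001227 mol.
At the first equivalence point, 1 mol OH^- react per mol H2SO3, so n(H2SO3) = 0.001227 / 1 = 0.001227 mol.
[H2SO3] = 0.001227 / 0.02340 L = 0.0524 M.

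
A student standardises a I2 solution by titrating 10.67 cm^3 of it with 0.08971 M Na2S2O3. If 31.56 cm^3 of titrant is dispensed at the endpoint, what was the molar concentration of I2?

0.133 M

n(Na2S2O3) = 0.08971 x 0.03156 = 0.002831 mol.
From the balanced equation, 2 mol Na2S2O3 reacts with 1 mol I2, so n(I2) = 0.002831 x 1/2 = 0.001416 mol.
[I2] = 0.001416 / 0.01067 L = 0.133 M.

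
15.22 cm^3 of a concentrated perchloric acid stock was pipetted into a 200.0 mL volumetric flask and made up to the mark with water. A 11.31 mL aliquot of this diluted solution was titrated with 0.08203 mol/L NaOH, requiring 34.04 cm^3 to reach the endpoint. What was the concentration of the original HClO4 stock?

3.24 M

n(NaOH) = 0.08203 x 0.03404 = 0.002792 mol.
n(HClO4) in the aliquot = 0.002792 mol.
[diluted HClO4] = 0.002792 / 0.01131 = 0.2469 M.
Dilution factor = 200.0/15.22 = 13.14, so [stock] = 0.2469 x 13.14 = 3.24 M.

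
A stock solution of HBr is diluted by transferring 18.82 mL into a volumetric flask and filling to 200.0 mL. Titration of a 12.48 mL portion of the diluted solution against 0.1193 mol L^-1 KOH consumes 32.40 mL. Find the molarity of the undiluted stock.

n(KOH) = 0.1193 x 0.03240 = 0.003865 mol.
n(HBr) in the aliquot = 0.003865 mol.
[diluted HBr] = 0.003865 / 0.01248 = 0.3097 M.
Dilution factor = 200.0/18.82 = 10.63, so [stock] = 0.3097 x 10.63 = 3.29 M.

3.29 M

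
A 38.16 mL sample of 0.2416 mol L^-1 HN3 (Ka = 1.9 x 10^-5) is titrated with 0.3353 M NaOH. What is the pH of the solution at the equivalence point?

8.93

n(HN3) = 0.2416 x 0.03816 = 0.009219 mol; V(NaOH) at equivalence = 0.009219/0.3353 = 0.02750 L.
At equivalence all the acid is converted to N3-; total volume = 0.03816 + 0.02750 = 0.06566 L, so [N3-] = 0.009219/0.06566 = 0.1404 M.
Kb = Kw/Ka = 1.0e-14 / 1.9 x 10^-5 = 5.26e-10.
[OH^-] = sqrt(Kb x [N3-]) = sqrt(5.26e-10 x 0.1404) = 8.60e-6 M.
pOH = 5.07, so pH = 14.00 - 5.07 = 8.93.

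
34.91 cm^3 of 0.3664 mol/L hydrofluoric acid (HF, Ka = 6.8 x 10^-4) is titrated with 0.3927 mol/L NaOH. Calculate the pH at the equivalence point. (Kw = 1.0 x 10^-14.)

8.22

n(HF) = 0.3664 x 0.03491 = 0.01279 mol; V(NaOH) at equivalence = 0.01279/0.3927 = 0.03257 L.
At equivalence all the acid is converted to F-; total volume = 0.03491 + 0.03257 = 0.06748 L, so [F-] = 0.01279/0.06748 = 0.1895 M.
Kb = Kw/Ka = 1.0e-14 / 6.8 x 10^-4 = 1.47e-11.
[OH^-] = sqrt(Kb x [F-]) = sqrt(1.47e-11 x 0.1895) = 1.67e-6 M.
pOH = 5.78, so pH = 14.00 - 5.78 = 8.22.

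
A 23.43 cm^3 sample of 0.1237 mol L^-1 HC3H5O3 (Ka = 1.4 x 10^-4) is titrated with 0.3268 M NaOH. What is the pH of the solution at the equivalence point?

n(HC3H5O3) = 0.1237 x 0.02343 = 0.002898 mol; V(NaOH) at equivalence = 0.002898/0.3268 = 0.008869 L.
At equivalence all the acid is converted to C3H5O3-; total volume = 0.02343 + 0.008869 = 0.03230 L, so [C3H5O3-] = 0.002898/0.03230 = 0.08973 M.
Kb = Kw/Ka = 1.0e-14 / 1.4 x 10^-4 = 7.14e-11.
[OH^-] = sqrt(Kb x [C3H5O3-]) = sqrt(7.14e-11 x 0.08973) = 2.53e-6 M.
pOH = 5.60, so pH = 14.00 - 5.60 = 8.40.

8.40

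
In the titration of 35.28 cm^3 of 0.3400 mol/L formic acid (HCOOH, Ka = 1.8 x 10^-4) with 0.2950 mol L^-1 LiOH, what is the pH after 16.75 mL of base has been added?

Initial n(HCOOH) = 0.3400 x 0.03528 = 0.01200 mol.
n(LiOH) added = 0.2950 x 0.01675 = 0.004941 mol, converting that many moles of HCOOH to HCOO-.
Remaining n(HCOOH) = 0.007054 mol; n(HCOO-) = 0.004941 mol.
By Henderson-Hasselbalch, pH = pKa + log([A^-]/[HA]) = 3.74 + log(0.004941/0.007054) = 3.74 + (-0.15) = 3.59.

3.59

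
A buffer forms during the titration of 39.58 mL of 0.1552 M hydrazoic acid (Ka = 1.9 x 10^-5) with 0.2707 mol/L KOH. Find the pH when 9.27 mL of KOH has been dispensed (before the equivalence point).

4.56

Initial n(HN3) = 0.1552 x 0.03958 = 0.006143 mol.
n(KOH) added = 0.2707 x 0.009270 = 0.002509 mol, converting that many moles of HN3 to N3-.
Remaining n(HN3) = 0.003633 mol; n(N3-) = 0.002509 mol.
By Henderson-Hasselbalch, pH = pKa + log([A^-]/[HA]) = 4.72 + log(0.002509/0.003633) = 4.72 + (-0.16) = 4.56.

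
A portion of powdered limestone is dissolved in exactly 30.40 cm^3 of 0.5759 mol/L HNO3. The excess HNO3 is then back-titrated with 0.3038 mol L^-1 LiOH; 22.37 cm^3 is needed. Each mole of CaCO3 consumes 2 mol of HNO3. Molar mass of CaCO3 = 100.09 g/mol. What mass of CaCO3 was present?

0.536 g

Total n(HNO3) added = 0.5759 x 0.03040 = 0.01751 mol.
n(LiOH) used = 0.3038 x 0.02237 = 0.006796 mol, which equals the excess n(HNO3).
So n(HNO3) consumed by the sample = 0.01751 - 0.006796 = 0.01071 mol.
n(CaCO3) = 0.01071 / 2 = 0.005356 mol.
mass = 0.005356 mol x 100.09 g/mol = 0.536 g.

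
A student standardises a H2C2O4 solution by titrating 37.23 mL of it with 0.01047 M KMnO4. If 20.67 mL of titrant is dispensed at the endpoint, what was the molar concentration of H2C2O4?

n(KMnO4) = 0.01047 x 0.02067 = 0.0002164 mol.
From the balanced equation, 2 mol KMnO4 reacts with 5 mol H2C2O4, so n(H2C2O4) = 0.0002164 x 5/2 = 0.0005410 mol.
[H2C2O4] = 0.0005410 / 0.03723 L = 0.0145 M.

0.0145 M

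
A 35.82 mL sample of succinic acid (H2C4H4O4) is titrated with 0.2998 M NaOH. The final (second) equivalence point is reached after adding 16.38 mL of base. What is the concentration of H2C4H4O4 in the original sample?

0.0685 M

n(NaOH) = 0.2998 x 0.01638 = 0.004911 mol.
At the final (second) equivalence point, 2 mol OH^- react per mol H2C4H4O4, so n(H2C4H4O4) = 0.004911 / 2 = 0.002455 mol.
[H2C4H4O4] = 0.002455 / 0.03582 L = 0.0685 M.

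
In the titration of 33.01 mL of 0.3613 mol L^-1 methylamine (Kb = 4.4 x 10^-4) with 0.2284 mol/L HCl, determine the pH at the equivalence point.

n(CH3NH2) = 0.3613 x 0.03301 = 0.01193 mol; V(HCl) at equivalence = 0.01193/0.2284 = 0.05222 L.
At equivalence the base is fully converted to CH3NH3+; total volume = 0.08523 L, so [CH3NH3+] = 0.01193/0.08523 = 0.1399 M.
Ka(CH3NH3+) = Kw/Kb = 1.0e-14 / 4.4 x 10^-4 = 2.27e-11.
[H^+] = sqrt(Ka x [CH3NH3+]) = sqrt(2.27e-11 x 0.1399) = 1.78e-6 M.
pH = -log(1.78e-6) = 5.75.

5.75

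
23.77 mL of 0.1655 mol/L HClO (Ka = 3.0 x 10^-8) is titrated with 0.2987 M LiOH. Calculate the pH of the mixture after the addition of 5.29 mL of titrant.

Initial n(HClO) = 0.1655 x 0.02377 = 0.003934 mol.
n(LiOH) added = 0.2987 x 0.005290 = 0.001580 mol, converting that many moles of HClO to ClO-.
Remaining n(HClO) = 0.002354 mol; n(ClO-) = 0.001580 mol.
By Henderson-Hasselbalch, pH = pKa + log([A^-]/[HA]) = 7.52 + log(0.001580/0.002354) = 7.52 + (-0.17) = 7.35.

7.35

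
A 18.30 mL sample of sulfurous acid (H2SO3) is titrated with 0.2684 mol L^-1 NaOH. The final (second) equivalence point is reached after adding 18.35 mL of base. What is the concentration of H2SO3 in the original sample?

0.135 M

n(NaOH) = 0.2684 x 0.01835 = 0.004925 mol.
At the final (second) equivalence point, 2 mol OH^- react per mol H2SO3, so n(H2SO3) = 0.004925 / 2 = 0.002463 mol.
[H2SO3] = 0.002463 / 0.01830 L = 0.135 M.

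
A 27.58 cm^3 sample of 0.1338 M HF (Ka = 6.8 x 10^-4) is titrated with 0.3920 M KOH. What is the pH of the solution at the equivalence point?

n(HF) = 0.1338 x 0.02758 = 0.003690 mol; V(KOH) at equivalence = 0.003690/0.3920 = 0.009414 L.
At equivalence all the acid is converted to F-; total volume = 0.02758 + 0.009414 = 0.03699 L, so [F-] = 0.003690/0.03699 = 0.09975 M.
Kb = Kw/Ka = 1.0e-14 / 6.8 x 10^-4 = 1.47e-11.
[OH^-] = sqrt(Kb x [F-]) = sqrt(1.47e-11 x 0.09975) = 1.21e-6 M.
pOH = 5.92, so pH = 14.00 - 5.92 = 8.08.

8.08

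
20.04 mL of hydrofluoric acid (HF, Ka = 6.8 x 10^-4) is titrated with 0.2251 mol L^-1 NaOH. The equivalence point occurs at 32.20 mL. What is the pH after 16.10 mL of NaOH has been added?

3.17

16.10 mL is exactly half the equivalence volume (32.20/2), i.e. the half-equivalence point.
There, n(HA) = n(A^-), so pH = pKa = -log(6.8 x 10^-4) = 3.17.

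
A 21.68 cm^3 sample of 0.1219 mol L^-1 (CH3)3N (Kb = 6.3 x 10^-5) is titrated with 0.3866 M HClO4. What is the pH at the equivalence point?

5.42

n((CH3)3N) = 0.1219 x 0.02168 = 0.002643 mol; V(HClO4) at equivalence = 0.002643/0.3866 = 0.006836 L.
At equivalence the base is fully converted to (CH3)3NH+; total volume = 0.02852 L, so [(CH3)3NH+] = 0.002643/0.02852 = 0.09268 M.
Ka((CH3)3NH+) = Kw/Kb = 1.0e-14 / 6.3 x 10^-5 = 1.59e-10.
[H^+] = sqrt(Ka x [(CH3)3NH+]) = sqrt(1.59e-10 x 0.09268) = 3.84e-6 M.
pH = -log(3.84e-6) = 5.42.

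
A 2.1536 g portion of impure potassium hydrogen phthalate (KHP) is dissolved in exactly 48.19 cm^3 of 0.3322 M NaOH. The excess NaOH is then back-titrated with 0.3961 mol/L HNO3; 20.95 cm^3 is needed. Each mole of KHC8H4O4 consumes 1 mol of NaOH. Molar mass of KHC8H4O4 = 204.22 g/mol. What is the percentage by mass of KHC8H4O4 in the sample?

73.1%

Total n(NaOH) added = 0.3322 x 0.04819 = 0.01601 mol.
n(HNO3) used = 0.3961 x 0.02095 = 0.008298 mol, which equals the excess n(NaOH).
So n(NaOH) consumed by the sample = 0.01601 - 0.008298 = 0.007710 mol.
n(KHC8H4O4) = 0.007710 / 1 = 0.007710 mol.
mass KHC8H4O4 = 0.007710 x 204.22 = 1.575 g, so %KHC8H4O4 = 1.575/2.1536 x 100 = 73.1%.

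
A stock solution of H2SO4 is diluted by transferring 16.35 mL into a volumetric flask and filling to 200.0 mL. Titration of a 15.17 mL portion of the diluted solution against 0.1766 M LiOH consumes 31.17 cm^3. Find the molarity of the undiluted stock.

2.22 M

n(LiOH) = 0.1766 x 0.03117 = 0.005505 mol.
n(H2SO4) in the aliquot = 0.005505 x 1/2 = 0.002752 mol.
[diluted H2SO4] = 0.002752 / 0.01517 = 0.1814 M.
Dilution factor = 200.0/16.35 = 12.23, so [stock] = 0.1814 x 12.23 = 2.22 M.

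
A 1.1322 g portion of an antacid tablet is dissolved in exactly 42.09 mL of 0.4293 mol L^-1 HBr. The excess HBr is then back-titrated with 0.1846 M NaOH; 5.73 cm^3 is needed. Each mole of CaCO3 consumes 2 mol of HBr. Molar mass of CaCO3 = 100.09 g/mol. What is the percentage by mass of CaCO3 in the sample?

Total n(HBr) added = 0.4293 x 0.04209 = 0.01807 mol.
n(NaOH) used = 0.1846 x 0.005730 = 0.001058 mol, which equals the excess n(HBr).
So n(HBr) consumed by the sample = 0.01807 - 0.001058 = 0.01701 mol.
n(CaCO3) = 0.01701 / 2 = 0.008506 mol.
mass CaCO3 = 0.008506 x 100.09 = 0.8513 g, so %CaCO3 = 0.8513/1.1322 x 100 = 75.2%.

75.2%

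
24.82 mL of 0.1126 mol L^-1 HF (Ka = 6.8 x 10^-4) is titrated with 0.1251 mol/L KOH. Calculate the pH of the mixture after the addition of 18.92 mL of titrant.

Initial n(HF) = 0.1126 x 0.02482 = 0.002795 mol.
n(KOH) added = 0.1251 x 0.01892 = 0.002367 mol, converting that many moles of HF to F-.
Remaining n(HF) = 0.0004278 mol; n(F-) = 0.002367 mol.
By Henderson-Hasselbalch, pH = pKa + log([A^-]/[HA]) = 3.17 + log(0.002367/0.0004278) = 3.17 + (+0.74) = 3.91.

3.91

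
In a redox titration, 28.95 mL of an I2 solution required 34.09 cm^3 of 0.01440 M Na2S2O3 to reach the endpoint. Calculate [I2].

n(Na2S2O3) = 0.01440 x 0.03409 = 0.0004909 mol.
From the balanced equation, 2 mol Na2S2O3 reacts with 1 mol I2, so n(I2) = 0.0004909 x 1/2 = 0.0002454 mol.
[I2] = 0.0002454 / 0.02895 L = 0.00848 M.

0.00848 M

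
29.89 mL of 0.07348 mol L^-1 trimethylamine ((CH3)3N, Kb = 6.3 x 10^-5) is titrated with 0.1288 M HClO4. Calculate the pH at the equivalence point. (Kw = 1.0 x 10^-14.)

5.56

n((CH3)3N) = 0.07348 x 0.02989 = 0.002196 mol; V(HClO4) at equivalence = 0.002196/0.1288 = 0.01705 L.
At equivalence the base is fully converted to (CH3)3NH+; total volume = 0.04694 L, so [(CH3)3NH+] = 0.002196/0.04694 = 0.04679 M.
Ka((CH3)3NH+) = Kw/Kb = 1.0e-14 / 6.3 x 10^-5 = 1.59e-10.
[H^+] = sqrt(Ka x [(CH3)3NH+]) = sqrt(1.59e-10 x 0.04679) = 2.73e-6 M.
pH = -log(2.73e-6) = 5.56.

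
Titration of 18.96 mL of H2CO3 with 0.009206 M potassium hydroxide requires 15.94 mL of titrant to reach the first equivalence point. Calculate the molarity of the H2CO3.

0.00774 M

n(KOH) = 0.009206 x 0.01594 = 0.0001467 mol.
At the first equivalence point, 1 mol OH^- react per mol H2CO3, so n(H2CO3) = 0.0001467 / 1 = 0.0001467 mol.
[H2CO3] = 0.0001467 / 0.01896 L = 0.00774 M.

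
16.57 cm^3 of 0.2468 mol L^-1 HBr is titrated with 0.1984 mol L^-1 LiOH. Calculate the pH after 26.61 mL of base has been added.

n(acid) = 0.2468 x 0.01657 = 0.004089 mol; n(LiOH) added = 0.1984 x 0.02661 = 0.005279 mol.
Base is in excess by 0.005279 - 0.004089 = 0.001190 mol in a total volume of 0.04318 L.
[OH^-] = 0.001190/0.04318 = 0.02756 M, so pOH = 1.56 and pH = 14.00 - 1.56 = 12.44.

12.44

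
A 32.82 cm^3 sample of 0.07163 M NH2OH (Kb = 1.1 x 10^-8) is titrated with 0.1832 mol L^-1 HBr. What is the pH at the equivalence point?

n(NH2OH) = 0.07163 x 0.03282 = 0.002351 mol; V(HBr) at equivalence = 0.002351/0.1832 = 0.01283 L.
At equivalence the base is fully converted to NH3OH+; total volume = 0.04565 L, so [NH3OH+] = 0.002351/0.04565 = 0.05150 M.
Ka(NH3OH+) = Kw/Kb = 1.0e-14 / 1.1 x 10^-8 = 9.09e-7.
[H^+] = sqrt(Ka x [NH3OH+]) = sqrt(9.09e-7 x 0.05150) = 0.000216 M.
pH = -log(0.000216) = 3.66.

3.66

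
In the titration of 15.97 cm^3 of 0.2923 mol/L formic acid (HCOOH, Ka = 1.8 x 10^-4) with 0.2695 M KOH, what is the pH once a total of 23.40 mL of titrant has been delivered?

12.62

n(acid) = 0.2923 x 0.01597 = 0.004668 mol; n(KOH) added = 0.2695 x 0.02340 = 0.006306 mol.
Base is in excess by 0.006306 - 0.004668 = 0.001638 mol in a total volume of 0.03937 L.
[OH^-] = 0.001638/0.03937 = 0.04161 M, so pOH = 1.38 and pH = 14.00 - 1.38 = 12.62.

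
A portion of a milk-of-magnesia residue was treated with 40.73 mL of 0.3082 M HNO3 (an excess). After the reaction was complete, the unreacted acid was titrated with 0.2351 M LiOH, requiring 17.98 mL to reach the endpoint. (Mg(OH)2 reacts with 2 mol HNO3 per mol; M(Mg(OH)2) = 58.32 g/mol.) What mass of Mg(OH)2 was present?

Total n(HNO3) added = 0.3082 x 0.04073 = 0.01255 mol.
n(LiOH) used = 0.2351 x 0.01798 = 0.004227 mol, which equals the excess n(HNO3).
So n(HNO3) consumed by the sample = 0.01255 - 0.004227 = 0.008326 mol.
n(Mg(OH)2) = 0.008326 / 2 = 0.004163 mol.
mass = 0.004163 mol x 58.32 g/mol = 0.243 g.

0.243 g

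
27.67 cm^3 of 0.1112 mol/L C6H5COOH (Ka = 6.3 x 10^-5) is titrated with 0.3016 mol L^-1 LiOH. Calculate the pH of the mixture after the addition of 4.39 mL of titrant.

Initial n(C6H5COOH) = 0.1112 x 0.02767 = 0.003077 mol.
n(LiOH) added = 0.3016 x 0.004390 = 0.001324 mol, converting that many moles of C6H5COOH to C6H5COO-.
Remaining n(C6H5COOH) = 0.001753 mol; n(C6H5COO-) = 0.001324 mol.
By Henderson-Hasselbalch, pH = pKa + log([A^-]/[HA]) = 4.20 + log(0.001324/0.001753) = 4.20 + (-0.12) = 4.08.

4.08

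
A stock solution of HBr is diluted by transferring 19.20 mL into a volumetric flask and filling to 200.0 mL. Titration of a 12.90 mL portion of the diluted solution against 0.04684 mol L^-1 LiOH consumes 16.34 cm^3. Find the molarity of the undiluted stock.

n(LiOH) = 0.04684 x 0.01634 = 0.0007654 mol.
n(HBr) in the aliquot = 0.0007654 mol.
[diluted HBr] = 0.0007654 / 0.01290 = 0.05933 M.
Dilution factor = 200.0/19.20 = 10.42, so [stock] = 0.05933 x 10.42 = 0.618 M.

0.618 M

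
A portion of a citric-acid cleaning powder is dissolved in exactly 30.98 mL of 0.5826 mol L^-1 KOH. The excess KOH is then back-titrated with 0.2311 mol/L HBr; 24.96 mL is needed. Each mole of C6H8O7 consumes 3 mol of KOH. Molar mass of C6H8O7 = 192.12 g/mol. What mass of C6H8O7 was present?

0.786 g

Total n(KOH) added = 0.5826 x 0.03098 = 0.01805 mol.
n(HBr) used = 0.2311 x 0.02496 = 0.005768 mol, which equals the excess n(KOH).
So n(KOH) consumed by the sample = 0.01805 - 0.005768 = 0.01228 mol.
n(C6H8O7) = 0.01228 / 3 = 0.004094 mol.
mass = 0.004094 mol x 192.12 g/mol = 0.786 g.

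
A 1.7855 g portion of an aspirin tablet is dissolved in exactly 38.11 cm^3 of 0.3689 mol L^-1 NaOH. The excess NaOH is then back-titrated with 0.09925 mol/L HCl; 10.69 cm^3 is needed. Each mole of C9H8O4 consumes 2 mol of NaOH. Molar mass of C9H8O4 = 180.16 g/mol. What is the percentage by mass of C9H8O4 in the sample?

Total n(NaOH) added = 0.3689 x 0.03811 = 0.01406 mol.
n(HCl) used = 0.09925 x 0.01069 = 0.001061 mol, which equals the excess n(NaOH).
So n(NaOH) consumed by the sample = 0.01406 - 0.001061 = 0.01300 mol.
n(C9H8O4) = 0.01300 / 2 = 0.006499 mol.
mass C9H8O4 = 0.006499 x 180.16 = 1.171 g, so %C9H8O4 = 1.171/1.7855 x 100 = 65.6%.

65.6%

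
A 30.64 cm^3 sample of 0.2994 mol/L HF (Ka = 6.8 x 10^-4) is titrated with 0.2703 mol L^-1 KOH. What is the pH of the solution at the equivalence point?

n(HF) = 0.2994 x 0.03064 = 0.009174 mol; V(KOH) at equivalence = 0.009174/0.2703 = 0.03394 L.
At equivalence all the acid is converted to F-; total volume = 0.03064 + 0.03394 = 0.06458 L, so [F-] = 0.009174/0.06458 = 0.1421 M.
Kb = Kw/Ka = 1.0e-14 / 6.8 x 10^-4 = 1.47e-11.
[OH^-] = sqrt(Kb x [F-]) = sqrt(1.47e-11 x 0.1421) = 1.45e-6 M.
pOH = 5.84, so pH = 14.00 - 5.84 = 8.16.

8.16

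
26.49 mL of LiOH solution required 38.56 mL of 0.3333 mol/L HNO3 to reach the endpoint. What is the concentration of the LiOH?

n(HNO3) delivered = 0.3333 x 0.03856 = 0.01285 mol.
For a 1:1 reaction, n(LiOH) = 0.01285 mol.
[LiOH] = 0.01285 mol / 0.02649 L = 0.485 M.

0.485 M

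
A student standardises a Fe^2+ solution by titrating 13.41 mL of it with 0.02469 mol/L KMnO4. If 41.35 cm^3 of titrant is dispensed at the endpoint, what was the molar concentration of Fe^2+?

0.381 M

n(KMnO4) = 0.02469 x 0.04135 = 0.001021 mol.
From the balanced equation, 1 mol KMnO4 reacts with 5 mol Fe^2+, so n(Fe^2+) = 0.001021 x 5/1 = 0.005105 mol.
[Fe^2+] = 0.005105 / 0.01341 L = 0.381 M.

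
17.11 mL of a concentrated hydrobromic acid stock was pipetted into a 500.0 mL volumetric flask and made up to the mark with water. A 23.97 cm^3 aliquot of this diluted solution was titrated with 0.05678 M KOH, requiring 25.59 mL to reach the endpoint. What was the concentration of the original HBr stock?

1.77 M

n(KOH) = 0.05678 x 0.02559 = 0.001453 mol.
n(HBr) in the aliquot = 0.001453 mol.
[diluted HBr] = 0.001453 / 0.02397 = 0.06062 M.
Dilution factor = 500.0/17.11 = 29.22, so [stock] = 0.06062 x 29.22 = 1.77 M.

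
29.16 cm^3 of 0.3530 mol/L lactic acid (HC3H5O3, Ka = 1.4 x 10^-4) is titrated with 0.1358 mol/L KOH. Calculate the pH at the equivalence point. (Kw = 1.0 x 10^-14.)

8.42

n(HC3H5O3) = 0.3530 x 0.02916 = 0.01029 mol; V(KOH) at equivalence = 0.01029/0.1358 = 0.07580 L.
At equivalence all the acid is converted to C3H5O3-; total volume = 0.02916 + 0.07580 = 0.1050 L, so [C3H5O3-] = 0.01029/0.1050 = 0.09807 M.
Kb = Kw/Ka = 1.0e-14 / 1.4 x 10^-4 = 7.14e-11.
[OH^-] = sqrt(Kb x [C3H5O3-]) = sqrt(7.14e-11 x 0.09807) = 2.65e-6 M.
pOH = 5.58, so pH = 14.00 - 5.58 = 8.42.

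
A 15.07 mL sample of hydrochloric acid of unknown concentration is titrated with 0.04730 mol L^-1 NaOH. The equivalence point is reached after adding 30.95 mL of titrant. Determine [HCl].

0.0971 M

n(NaOH) delivered = 0.04730 x 0.03095 = 0.001464 mol.
For a 1:1 reaction, n(HCl) = 0.001464 mol.
[HCl] = 0.001464 mol / 0.01507 L = 0.0971 M.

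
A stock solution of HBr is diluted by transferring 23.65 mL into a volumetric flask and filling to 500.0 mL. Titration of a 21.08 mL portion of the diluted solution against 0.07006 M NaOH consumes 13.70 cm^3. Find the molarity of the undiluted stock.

n(NaOH) = 0.07006 x 0.01370 = 0.0009598 mol.
n(HBr) in the aliquot = 0.0009598 mol.
[diluted HBr] = 0.0009598 / 0.02108 = 0.04553 M.
Dilution factor = 500.0/23.65 = 21.14, so [stock] = 0.04553 x 21.14 = 0.963 M.

0.963 M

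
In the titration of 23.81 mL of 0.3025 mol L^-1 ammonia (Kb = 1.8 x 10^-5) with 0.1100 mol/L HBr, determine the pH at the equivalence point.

n(NH3) = 0.3025 x 0.02381 = 0.007203 mol; V(HBr) at equivalence = 0.007203/0.1100 = 0.06548 L.
At equivalence the base is fully converted to NH4+; total volume = 0.08929 L, so [NH4+] = 0.007203/0.08929 = 0.08067 M.
Ka(NH4+) = Kw/Kb = 1.0e-14 / 1.8 x 10^-5 = 5.56e-10.
[H^+] = sqrt(Ka x [NH4+]) = sqrt(5.56e-10 x 0.08067) = 6.69e-6 M.
pH = -log(6.69e-6) = 5.17.

5.17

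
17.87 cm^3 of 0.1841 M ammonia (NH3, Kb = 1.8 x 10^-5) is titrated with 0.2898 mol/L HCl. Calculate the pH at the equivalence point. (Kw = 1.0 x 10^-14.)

5.10

n(NH3) = 0.1841 x 0.01787 = 0.003290 mol; V(HCl) at equivalence = 0.003290/0.2898 = 0.01135 L.
At equivalence the base is fully converted to NH4+; total volume = 0.02922 L, so [NH4+] = 0.003290/0.02922 = 0.1126 M.
Ka(NH4+) = Kw/Kb = 1.0e-14 / 1.8 x 10^-5 = 5.56e-10.
[H^+] = sqrt(Ka x [NH4+]) = sqrt(5.56e-10 x 0.1126) = 7.91e-6 M.
pH = -log(7.91e-6) = 5.10.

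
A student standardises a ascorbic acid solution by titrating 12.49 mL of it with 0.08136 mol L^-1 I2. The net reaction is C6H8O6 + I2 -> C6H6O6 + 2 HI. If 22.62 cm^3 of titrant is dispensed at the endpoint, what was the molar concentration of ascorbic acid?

0.147 M

n(I2) = 0.08136 x 0.02262 = 0.001840 mol.
From the balanced equation, 1 mol I2 reacts with 1 mol ascorbic acid, so n(ascorbic acid) = 0.001840 x 1/1 = 0.001840 mol.
[ascorbic acid] = 0.001840 / 0.01249 L = 0.147 M.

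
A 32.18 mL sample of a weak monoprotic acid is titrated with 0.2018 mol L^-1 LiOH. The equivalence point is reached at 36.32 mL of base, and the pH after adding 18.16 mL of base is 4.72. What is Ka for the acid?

18.16 mL is half of the equivalence volume, so this is the half-equivalence point where [HA] = [A^-].
At half-equivalence pH = pKa, so pKa = 4.72.
Ka = 10^(-4.72) = 1.9 x 10^-5.

1.9 x 10^-5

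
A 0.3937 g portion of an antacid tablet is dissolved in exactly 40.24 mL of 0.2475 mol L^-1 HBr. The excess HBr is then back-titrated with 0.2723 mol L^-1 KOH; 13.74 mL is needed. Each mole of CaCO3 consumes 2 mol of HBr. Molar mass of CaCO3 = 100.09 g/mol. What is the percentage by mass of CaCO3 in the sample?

Total n(HBr) added = 0.2475 x 0.04024 = 0.009959 mol.
n(KOH) used = 0.2723 x 0.01374 = 0.003741 mol, which equals the excess n(HBr).
So n(HBr) consumed by the sample = 0.009959 - 0.003741 = 0.006218 mol.
n(CaCO3) = 0.006218 / 2 = 0.003109 mol.
mass CaCO3 = 0.003109 x 100.09 = 0.3112 g, so %CaCO3 = 0.3112/0.3937 x 100 = 79.0%.

79.0%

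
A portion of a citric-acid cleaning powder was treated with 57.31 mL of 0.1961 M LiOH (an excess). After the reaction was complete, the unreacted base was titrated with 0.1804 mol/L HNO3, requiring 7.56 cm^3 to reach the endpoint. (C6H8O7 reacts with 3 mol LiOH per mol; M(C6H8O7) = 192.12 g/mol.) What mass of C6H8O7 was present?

0.632 g

Total n(LiOH) added = 0.1961 x 0.05731 = 0.01124 mol.
n(HNO3) used = 0.1804 x 0.007560 = 0.001364 mol, which equals the excess n(LiOH).
So n(LiOH) consumed by the sample = 0.01124 - 0.001364 = 0.009875 mol.
n(C6H8O7) = 0.009875 / 3 = 0.003292 mol.
mass = 0.003292 mol x 192.12 g/mol = 0.632 g.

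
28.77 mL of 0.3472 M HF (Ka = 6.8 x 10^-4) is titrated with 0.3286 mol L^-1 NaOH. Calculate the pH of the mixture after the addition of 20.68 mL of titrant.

Initial n(HF) = 0.3472 x 0.02877 = 0.009989 mol.
n(NaOH) added = 0.3286 x 0.02068 = 0.006795 mol, converting that many moles of HF to F-.
Remaining n(HF) = 0.003193 mol; n(F-) = 0.006795 mol.
By Henderson-Hasselbalch, pH = pKa + log([A^-]/[HA]) = 3.17 + log(0.006795/0.003193) = 3.17 + (+0.33) = 3.50.

3.50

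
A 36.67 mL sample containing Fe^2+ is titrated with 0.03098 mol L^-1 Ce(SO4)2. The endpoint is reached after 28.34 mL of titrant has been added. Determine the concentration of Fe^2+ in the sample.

0.0239 M

n(Ce(SO4)2) = 0.03098 x 0.02834 = 0.0008780 mol.
From the balanced equation, 1 mol Ce(SO4)2 reacts with 1 mol Fe^2+, so n(Fe^2+) = 0.0008780 x 1/1 = 0.0008780 mol.
[Fe^2+] = 0.0008780 / 0.03667 L = 0.0239 M.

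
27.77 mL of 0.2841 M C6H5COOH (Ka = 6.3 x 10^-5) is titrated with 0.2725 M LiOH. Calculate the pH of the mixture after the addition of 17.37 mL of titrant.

Initial n(C6H5COOH) = 0.2841 x 0.02777 = 0.007889 mol.
n(LiOH) added = 0.2725 x 0.01737 = 0.004733 mol, converting that many moles of C6H5COOH to C6H5COO-.
Remaining n(C6H5COOH) = 0.003156 mol; n(C6H5COO-) = 0.004733 mol.
By Henderson-Hasselbalch, pH = pKa + log([A^-]/[HA]) = 4.20 + log(0.004733/0.003156) = 4.20 + (+0.18) = 4.38.

4.38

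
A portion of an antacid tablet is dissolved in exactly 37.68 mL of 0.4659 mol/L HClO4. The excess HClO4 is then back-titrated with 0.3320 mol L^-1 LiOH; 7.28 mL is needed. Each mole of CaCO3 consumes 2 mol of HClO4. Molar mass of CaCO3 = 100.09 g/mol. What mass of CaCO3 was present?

Total n(HClO4) added = 0.4659 x 0.03768 = 0.01756 mol.
n(LiOH) used = 0.3320 x 0.007280 = 0.002417 mol, which equals the excess n(HClO4).
So n(HClO4) consumed by the sample = 0.01756 - 0.002417 = 0.01514 mol.
n(CaCO3) = 0.01514 / 2 = 0.007569 mol.
mass = 0.007569 mol x 100.09 g/mol = 0.758 g.

0.758 g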